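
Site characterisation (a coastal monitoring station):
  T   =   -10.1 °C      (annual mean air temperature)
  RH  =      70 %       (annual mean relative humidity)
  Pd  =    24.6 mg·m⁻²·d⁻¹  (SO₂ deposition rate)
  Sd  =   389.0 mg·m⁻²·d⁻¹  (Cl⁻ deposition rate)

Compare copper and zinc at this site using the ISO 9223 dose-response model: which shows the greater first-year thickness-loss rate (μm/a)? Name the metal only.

copper: temperature factor f = +0.126·(-20.1) = -2.5326
  SO₂ term: 0.0053·24.6^0.26·exp(0.059·70-2.5326) = 0.06021
  Sd branch = 0.01025·Sd^0.27·e^(0.036·RH+0.049·T) = 0.3886 μm/a
  sum: 0.06021 + 0.3886 → r_corr = 0.4488 μm/a
zinc: f(T) = +0.038·(T−10) [T≤10 °C] = -0.7638
  SO₂ term: 0.0129·24.6^0.44·exp(0.046·70-0.7638) = 0.6156
  Sd branch = 0.0175·Sd^0.57·e^(0.008·RH+0.085·T) = 0.3888 μm/a
  sum: 0.6156 + 0.3888 → r_corr = 1.004 μm/a
Ordering by μm/a: zinc (1) > copper (0.449)

zinc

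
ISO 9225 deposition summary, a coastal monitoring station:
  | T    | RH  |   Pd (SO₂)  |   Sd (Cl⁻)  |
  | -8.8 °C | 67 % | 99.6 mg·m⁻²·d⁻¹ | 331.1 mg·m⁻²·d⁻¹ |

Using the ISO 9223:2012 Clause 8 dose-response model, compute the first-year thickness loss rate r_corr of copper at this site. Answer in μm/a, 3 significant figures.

copper: f(T) = +0.126·(T−10) [T≤10 °C] = -2.3688
  Pd branch = 0.0053·Pd^0.26·e^(0.059·RH+f) = 0.08547 μm/a
  Cl⁻ term: 0.01025·331.1^0.27·exp(0.036·67+0.049·-8.8) = 0.3559
  sum: 0.08547 + 0.3559 → r_corr = 0.4414 μm/a

r_corr = 0.441 μm/a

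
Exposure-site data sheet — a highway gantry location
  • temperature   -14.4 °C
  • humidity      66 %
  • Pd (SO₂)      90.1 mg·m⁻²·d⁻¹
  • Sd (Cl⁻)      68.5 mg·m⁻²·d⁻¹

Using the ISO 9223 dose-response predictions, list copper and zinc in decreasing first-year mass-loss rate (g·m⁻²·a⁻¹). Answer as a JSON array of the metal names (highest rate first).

["zinc", "copper"]

copper: temperature factor f = +0.126·(-24.4) = -3.0744
  SO₂ term: 0.0053·90.1^0.26·exp(0.059·66-3.0744) = 0.03877
  Cl⁻ term: 0.01025·68.5^0.27·exp(0.036·66+0.049·-14.4) = 0.1705
  sum: 0.03877 + 0.1705 → r_corr = 0.2093 μm/a
  mass loss = 0.2093 μm/a × 8.96 g/cm³ = 1.875 g·m⁻²·a⁻¹
zinc: temperature factor f = +0.038·(-24.4) = -0.9272
  SO₂ term: 0.0129·90.1^0.44·exp(0.046·66-0.9272) = 0.77
  Cl⁻ term: 0.0175·68.5^0.57·exp(0.008·66+0.085·-14.4) = 0.09708
  sum: 0.77 + 0.09708 → r_corr = 0.8671 μm/a
  mass loss = 0.8671 μm/a × 7.14 g/cm³ = 6.191 g·m⁻²·a⁻¹
Ordering by g·m⁻²·a⁻¹: zinc (6.19) > copper (1.88)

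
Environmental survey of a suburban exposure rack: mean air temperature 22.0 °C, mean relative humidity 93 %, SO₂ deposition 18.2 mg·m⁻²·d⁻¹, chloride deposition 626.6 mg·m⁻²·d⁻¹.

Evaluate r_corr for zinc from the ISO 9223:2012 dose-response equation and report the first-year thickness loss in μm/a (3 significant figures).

r_corr = 10.8 μm/a

zinc: T>10 °C ⇒ hinge -0.071·(22.0−10) = -0.8520
  Pd branch = 0.0129·Pd^0.44·e^(0.046·RH+f) = 1.422 μm/a
  Cl⁻ term: 0.0175·626.6^0.57·exp(0.008·93+0.085·22.0) = 9.388
  sum: 1.422 + 9.388 → r_corr = 10.81 μm/a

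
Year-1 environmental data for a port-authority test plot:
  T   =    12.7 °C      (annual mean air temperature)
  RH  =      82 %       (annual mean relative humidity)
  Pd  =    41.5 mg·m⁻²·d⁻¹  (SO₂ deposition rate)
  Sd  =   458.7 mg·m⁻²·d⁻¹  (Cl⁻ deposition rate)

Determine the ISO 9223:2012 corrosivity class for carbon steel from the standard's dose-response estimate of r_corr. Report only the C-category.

C5

carbon steel: f(T) = -0.054·(T−10) [T>10 °C] = -0.1458
  sulphur-dioxide contribution → 54.74 μm/a
  chloride contribution → 113.4 μm/a
  total first-year rate 168.1 μm/a
168 μm/a falls in (80, 200] for carbon steel → category C5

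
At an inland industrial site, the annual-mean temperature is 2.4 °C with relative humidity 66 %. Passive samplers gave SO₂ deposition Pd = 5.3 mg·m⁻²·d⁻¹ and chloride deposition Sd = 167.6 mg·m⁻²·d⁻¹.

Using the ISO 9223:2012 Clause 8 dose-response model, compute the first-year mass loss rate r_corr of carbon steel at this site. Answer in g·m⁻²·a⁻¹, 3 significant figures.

carbon steel: f(T) = +0.150·(T−10) [T≤10 °C] = -1.1400
  Pd branch = 1.77·Pd^0.52·e^(0.02·RH+f) = 5.044 μm/a
  Cl⁻ term: 0.102·167.6^0.62·exp(0.033·66+0.04·2.4) = 23.73
  r_corr = 5.044 + 23.73 = 28.77 μm/a
Convert to mass loss: 28.77 μm/a × 7.85 g/cm³ = 225.8 g·m⁻²·a⁻¹

r_corr = 226 g·m⁻²·a⁻¹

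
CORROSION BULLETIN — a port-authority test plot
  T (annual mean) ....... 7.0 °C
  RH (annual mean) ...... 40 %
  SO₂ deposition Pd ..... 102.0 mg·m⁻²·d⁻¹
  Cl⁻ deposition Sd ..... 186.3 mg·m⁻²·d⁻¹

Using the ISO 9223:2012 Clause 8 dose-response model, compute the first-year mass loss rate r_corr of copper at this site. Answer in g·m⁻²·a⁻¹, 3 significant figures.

r_corr = 3.39 g·m⁻²·a⁻¹

copper: temperature factor f = +0.126·(-3.0) = -0.3780
  sulphur-dioxide contribution → 0.128 μm/a
  chloride contribution → 0.2501 μm/a
  total first-year rate 0.3781 μm/a
Convert to mass loss: 0.3781 μm/a × 8.96 g/cm³ = 3.388 g·m⁻²·a⁻¹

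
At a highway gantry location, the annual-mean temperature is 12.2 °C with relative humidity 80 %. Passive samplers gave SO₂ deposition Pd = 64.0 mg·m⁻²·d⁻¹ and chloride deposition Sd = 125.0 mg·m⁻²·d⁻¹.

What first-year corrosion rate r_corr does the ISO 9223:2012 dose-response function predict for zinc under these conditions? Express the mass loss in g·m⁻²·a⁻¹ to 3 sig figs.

r_corr = 29.9 g·m⁻²·a⁻¹

zinc: f(T) = -0.071·(T−10) [T>10 °C] = -0.1562
  Pd branch = 0.0129·Pd^0.44·e^(0.046·RH+f) = 2.727 μm/a
  Sd branch = 0.0175·Sd^0.57·e^(0.008·RH+0.085·T) = 1.468 μm/a
  r_corr = 2.727 + 1.468 = 4.194 μm/a
Convert to mass loss: 4.194 μm/a × 7.14 g/cm³ = 29.95 g·m⁻²·a⁻¹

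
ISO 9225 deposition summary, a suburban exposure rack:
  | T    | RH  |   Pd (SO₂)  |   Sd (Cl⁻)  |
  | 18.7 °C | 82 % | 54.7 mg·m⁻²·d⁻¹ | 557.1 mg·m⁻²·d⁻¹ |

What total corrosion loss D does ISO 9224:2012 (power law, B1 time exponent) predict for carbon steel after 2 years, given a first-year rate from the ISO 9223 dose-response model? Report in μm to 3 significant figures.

carbon steel: temperature factor f = -0.054·(8.7) = -0.4698
  SO₂ term: 1.77·54.7^0.52·exp(0.02·82-0.4698) = 45.7
  Cl⁻ term: 0.102·557.1^0.62·exp(0.033·82+0.04·18.7) = 162.6
  r_corr = 45.7 + 162.6 = 208.3 μm/a
ISO 9224: D(t) = r_corr · t^b with b = 0.523 (carbon steel, B1)
  D(2) = 208.3 × 2^0.523 = 208.3 × 1.437 = 299.3 μm

D(2) = 299 μm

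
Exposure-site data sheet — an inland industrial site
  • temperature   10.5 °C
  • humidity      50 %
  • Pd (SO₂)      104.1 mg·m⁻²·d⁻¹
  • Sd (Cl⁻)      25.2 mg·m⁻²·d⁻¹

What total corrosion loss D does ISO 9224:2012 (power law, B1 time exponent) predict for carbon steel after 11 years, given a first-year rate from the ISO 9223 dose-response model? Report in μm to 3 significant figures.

carbon steel: T>10 °C ⇒ hinge -0.054·(10.5−10) = -0.0270
  SO₂ term: 1.77·104.1^0.52·exp(0.02·50-0.0270) = 52.43
  Cl⁻ term: 0.102·25.2^0.62·exp(0.033·50+0.04·10.5) = 5.977
  r_corr = 52.43 + 5.977 = 58.41 μm/a
ISO 9224: D(t) = r_corr · t^b with b = 0.523 (carbon steel, B1)
  D(11) = 58.41 × 11^0.523 = 58.41 × 3.505 = 204.7 μm

D(11) = 205 μm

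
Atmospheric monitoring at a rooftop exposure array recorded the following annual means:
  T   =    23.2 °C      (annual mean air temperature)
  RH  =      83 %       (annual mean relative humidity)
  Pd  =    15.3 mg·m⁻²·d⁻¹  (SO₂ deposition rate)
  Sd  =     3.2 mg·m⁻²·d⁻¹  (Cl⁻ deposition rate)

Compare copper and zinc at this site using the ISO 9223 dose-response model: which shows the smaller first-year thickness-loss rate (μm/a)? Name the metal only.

zinc

copper: T>10 °C ⇒ hinge -0.080·(23.2−10) = -1.0560
  Pd branch = 0.0053·Pd^0.26·e^(0.059·RH+f) = 0.5017 μm/a
  Sd branch = 0.01025·Sd^0.27·e^(0.036·RH+0.049·T) = 0.8679 μm/a
  sum: 0.5017 + 0.8679 → r_corr = 1.37 μm/a
zinc: temperature factor f = -0.071·(13.2) = -0.9372
  Pd branch = 0.0129·Pd^0.44·e^(0.046·RH+f) = 0.7638 μm/a
  Cl⁻ term: 0.0175·3.2^0.57·exp(0.008·83+0.085·23.2) = 0.474
  sum: 0.7638 + 0.474 → r_corr = 1.238 μm/a
Ordering by μm/a: copper (1.37) > zinc (1.24)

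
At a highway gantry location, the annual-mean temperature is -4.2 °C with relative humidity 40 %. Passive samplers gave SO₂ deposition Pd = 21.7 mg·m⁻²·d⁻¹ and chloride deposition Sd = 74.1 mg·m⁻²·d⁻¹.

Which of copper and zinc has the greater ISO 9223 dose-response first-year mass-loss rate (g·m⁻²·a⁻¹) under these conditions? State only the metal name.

copper: T≤10 °C ⇒ hinge +0.126·(-4.2−10) = -1.7892
  sulphur-dioxide contribution → 0.02088 μm/a
  chloride contribution → 0.1126 μm/a
  ⇒ r_corr(copper) = 0.1335 μm/a
  mass loss = 0.1335 μm/a × 8.96 g/cm³ = 1.196 g·m⁻²·a⁻¹
zinc: T≤10 °C ⇒ hinge +0.038·(-4.2−10) = -0.5396
  sulphur-dioxide contribution → 0.1834 μm/a
  chloride contribution → 0.1962 μm/a
  ⇒ r_corr(zinc) = 0.3796 μm/a
  mass loss = 0.3796 μm/a × 7.14 g/cm³ = 2.711 g·m⁻²·a⁻¹
Ordering by g·m⁻²·a⁻¹: zinc (2.71) > copper (1.2)

zinc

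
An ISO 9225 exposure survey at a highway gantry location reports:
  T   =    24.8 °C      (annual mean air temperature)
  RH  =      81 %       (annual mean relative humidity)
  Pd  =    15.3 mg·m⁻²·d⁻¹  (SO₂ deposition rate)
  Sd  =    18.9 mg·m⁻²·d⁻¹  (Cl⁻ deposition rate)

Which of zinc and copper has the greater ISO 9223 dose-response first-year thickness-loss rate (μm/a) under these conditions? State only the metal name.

zinc

zinc: temperature factor f = -0.071·(14.8) = -1.0508
  SO₂ term: 0.0129·15.3^0.44·exp(0.046·81-1.0508) = 0.6218
  Sd branch = 0.0175·Sd^0.57·e^(0.008·RH+0.085·T) = 1.471 μm/a
  r_corr = 0.6218 + 1.471 = 2.093 μm/a
copper: temperature factor f = -0.080·(14.8) = -1.1840
  SO₂ term: 0.0053·15.3^0.26·exp(0.059·81-1.1840) = 0.3923
  Sd branch = 0.01025·Sd^0.27·e^(0.036·RH+0.049·T) = 1.411 μm/a
  r_corr = 0.3923 + 1.411 = 1.803 μm/a
Ordering by μm/a: zinc (2.09) > copper (1.8)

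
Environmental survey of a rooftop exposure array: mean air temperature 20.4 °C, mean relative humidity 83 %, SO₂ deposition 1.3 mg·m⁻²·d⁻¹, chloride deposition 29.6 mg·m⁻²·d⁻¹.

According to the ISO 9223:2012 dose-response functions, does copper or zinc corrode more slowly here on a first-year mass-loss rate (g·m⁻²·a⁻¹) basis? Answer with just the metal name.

zinc

copper: f(T) = -0.080·(T−10) [T>10 °C] = -0.8320
  sulphur-dioxide contribution → 0.3306 μm/a
  chloride contribution → 1.38 μm/a
  ⇒ r_corr(copper) = 1.71 μm/a
  mass loss = 1.71 μm/a × 8.96 g/cm³ = 15.32 g·m⁻²·a⁻¹
zinc: T>10 °C ⇒ hinge -0.071·(20.4−10) = -0.7384
  sulphur-dioxide contribution → 0.3149 μm/a
  chloride contribution → 1.328 μm/a
  ⇒ r_corr(zinc) = 1.643 μm/a
  mass loss = 1.643 μm/a × 7.14 g/cm³ = 11.73 g·m⁻²·a⁻¹
Ordering by g·m⁻²·a⁻¹: copper (15.3) > zinc (11.7)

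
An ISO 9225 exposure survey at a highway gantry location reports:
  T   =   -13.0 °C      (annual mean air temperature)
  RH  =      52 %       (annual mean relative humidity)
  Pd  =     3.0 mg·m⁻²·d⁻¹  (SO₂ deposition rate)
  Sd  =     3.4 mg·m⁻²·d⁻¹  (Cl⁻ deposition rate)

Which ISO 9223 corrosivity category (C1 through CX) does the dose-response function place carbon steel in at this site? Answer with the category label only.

carbon steel: T≤10 °C ⇒ hinge +0.150·(-13.0−10) = -3.4500
  Pd branch = 1.77·Pd^0.52·e^(0.02·RH+f) = 0.2815 μm/a
  Sd branch = 0.102·Sd^0.62·e^(0.033·RH+0.04·T) = 0.7203 μm/a
  r_corr = 0.2815 + 0.7203 = 1.002 μm/a
Category bounds: 0…1.3 μm/a bracket r_corr ⇒ C1

C1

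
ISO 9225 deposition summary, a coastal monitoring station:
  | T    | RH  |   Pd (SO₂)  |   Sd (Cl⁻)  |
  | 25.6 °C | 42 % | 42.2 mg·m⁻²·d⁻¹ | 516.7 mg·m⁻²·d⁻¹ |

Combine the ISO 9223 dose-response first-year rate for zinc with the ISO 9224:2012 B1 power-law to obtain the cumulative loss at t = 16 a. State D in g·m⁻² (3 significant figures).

D(16) = 527 g·m⁻²

zinc: f(T) = -0.071·(T−10) [T>10 °C] = -1.1076
  sulphur-dioxide contribution → 0.1527 μm/a
  chloride contribution → 7.595 μm/a
  ⇒ r_corr(zinc) = 7.748 μm/a
ISO 9224: D(t) = r_corr · t^b with b = 0.813 (zinc, B1)
  D(16) = 7.748 × 16^0.813 = 7.748 × 9.527 = 73.81 μm
  Mass loss = 73.81 μm × 7.14 g/cm³ = 527 g·m⁻²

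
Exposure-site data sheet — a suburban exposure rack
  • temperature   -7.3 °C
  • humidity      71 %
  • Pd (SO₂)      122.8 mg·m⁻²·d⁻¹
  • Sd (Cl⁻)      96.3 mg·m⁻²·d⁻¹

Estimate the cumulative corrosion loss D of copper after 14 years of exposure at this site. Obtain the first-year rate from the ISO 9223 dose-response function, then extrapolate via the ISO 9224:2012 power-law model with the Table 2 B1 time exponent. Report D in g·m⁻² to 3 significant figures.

D(14) = 23.7 g·m⁻²

copper: f(T) = +0.126·(T−10) [T≤10 °C] = -2.1798
  SO₂ term: 0.0053·122.8^0.26·exp(0.059·71-2.1798) = 0.1381
  Cl⁻ term: 0.01025·96.3^0.27·exp(0.036·71+0.049·-7.3) = 0.317
  sum: 0.1381 + 0.317 → r_corr = 0.455 μm/a
Long-term exponent b (ISO 9224 Table 2, B1) = 0.667
  D(14) = 0.455 × 14^0.667 = 0.455 × 5.814 = 2.645 μm
  Mass loss = 2.645 μm × 8.96 g/cm³ = 23.7 g·m⁻²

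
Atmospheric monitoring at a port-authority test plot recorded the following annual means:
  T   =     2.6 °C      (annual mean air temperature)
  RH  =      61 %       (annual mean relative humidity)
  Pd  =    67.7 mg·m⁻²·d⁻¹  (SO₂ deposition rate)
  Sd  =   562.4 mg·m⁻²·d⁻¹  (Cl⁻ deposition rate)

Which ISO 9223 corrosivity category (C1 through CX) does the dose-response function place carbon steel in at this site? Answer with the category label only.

C4

carbon steel: temperature factor f = +0.150·(-7.4) = -1.1100
  Pd branch = 1.77·Pd^0.52·e^(0.02·RH+f) = 17.69 μm/a
  Sd branch = 0.102·Sd^0.62·e^(0.033·RH+0.04·T) = 42.96 μm/a
  sum: 17.69 + 42.96 → r_corr = 60.64 μm/a
60.6 μm/a falls in (50, 80] for carbon steel → category C4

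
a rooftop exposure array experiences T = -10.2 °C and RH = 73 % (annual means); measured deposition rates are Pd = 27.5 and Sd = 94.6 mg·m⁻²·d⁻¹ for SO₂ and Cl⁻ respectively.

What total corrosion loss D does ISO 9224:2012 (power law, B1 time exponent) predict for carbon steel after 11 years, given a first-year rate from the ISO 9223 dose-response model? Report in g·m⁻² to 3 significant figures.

carbon steel: f(T) = +0.150·(T−10) [T≤10 °C] = -3.0300
  sulphur-dioxide contribution → 2.063 μm/a
  chloride contribution → 12.67 μm/a
  total first-year rate 14.73 μm/a
ISO 9224: D(t) = r_corr · t^b with b = 0.523 (carbon steel, B1)
  D(11) = 14.73 × 11^0.523 = 14.73 × 3.505 = 51.63 μm
  Mass loss = 51.63 μm × 7.85 g/cm³ = 405.3 g·m⁻²

D(11) = 405 g·m⁻²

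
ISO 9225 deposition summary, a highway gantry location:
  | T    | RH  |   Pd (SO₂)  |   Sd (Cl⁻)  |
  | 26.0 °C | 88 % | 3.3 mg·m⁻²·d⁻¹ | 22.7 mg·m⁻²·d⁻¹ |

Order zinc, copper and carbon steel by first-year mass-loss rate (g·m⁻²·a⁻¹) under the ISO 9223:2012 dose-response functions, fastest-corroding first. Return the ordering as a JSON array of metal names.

zinc: f(T) = -0.071·(T−10) [T>10 °C] = -1.1360
  sulphur-dioxide contribution → 0.4012 μm/a
  chloride contribution → 1.912 μm/a
  ⇒ r_corr(zinc) = 2.313 μm/a
  mass loss = 2.313 μm/a × 7.14 g/cm³ = 16.52 g·m⁻²·a⁻¹
copper: f(T) = -0.080·(T−10) [T>10 °C] = -1.2800
  sulphur-dioxide contribution → 0.3615 μm/a
  chloride contribution → 2.023 μm/a
  total first-year rate 2.384 μm/a
  mass loss = 2.384 μm/a × 8.96 g/cm³ = 21.36 g·m⁻²·a⁻¹
carbon steel: f(T) = -0.054·(T−10) [T>10 °C] = -0.8640
  sulphur-dioxide contribution → 8.067 μm/a
  chloride contribution → 36.49 μm/a
  total first-year rate 44.56 μm/a
  mass loss = 44.56 μm/a × 7.85 g/cm³ = 349.8 g·m⁻²·a⁻¹
Ordering by g·m⁻²·a⁻¹: carbon steel (350) > copper (21.4) > zinc (16.5)

["carbon steel", "copper", "zinc"]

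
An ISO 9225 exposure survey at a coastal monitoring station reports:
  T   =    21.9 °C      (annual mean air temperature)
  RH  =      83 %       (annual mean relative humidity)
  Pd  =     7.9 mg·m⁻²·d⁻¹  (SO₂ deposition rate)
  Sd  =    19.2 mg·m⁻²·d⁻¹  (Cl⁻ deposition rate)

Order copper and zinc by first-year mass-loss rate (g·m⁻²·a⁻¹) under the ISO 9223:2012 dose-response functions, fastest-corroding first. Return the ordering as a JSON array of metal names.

["copper", "zinc"]

copper: f(T) = -0.080·(T−10) [T>10 °C] = -0.9520
  sulphur-dioxide contribution → 0.4688 μm/a
  chloride contribution → 1.321 μm/a
  ⇒ r_corr(copper) = 1.79 μm/a
  mass loss = 1.79 μm/a × 8.96 g/cm³ = 16.04 g·m⁻²·a⁻¹
zinc: temperature factor f = -0.071·(11.9) = -0.8449
  sulphur-dioxide contribution → 0.6262 μm/a
  chloride contribution → 1.179 μm/a
  total first-year rate 1.805 μm/a
  mass loss = 1.805 μm/a × 7.14 g/cm³ = 12.89 g·m⁻²·a⁻¹
Ordering by g·m⁻²·a⁻¹: copper (16) > zinc (12.9)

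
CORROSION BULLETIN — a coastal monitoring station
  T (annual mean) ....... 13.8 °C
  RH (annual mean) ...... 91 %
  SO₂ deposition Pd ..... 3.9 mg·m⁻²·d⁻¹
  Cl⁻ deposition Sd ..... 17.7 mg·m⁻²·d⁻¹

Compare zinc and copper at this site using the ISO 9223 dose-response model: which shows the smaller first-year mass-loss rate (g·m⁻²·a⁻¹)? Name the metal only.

zinc: T>10 °C ⇒ hinge -0.071·(13.8−10) = -0.2698
  SO₂ term: 0.0129·3.9^0.44·exp(0.046·91-0.2698) = 1.179
  Cl⁻ term: 0.0175·17.7^0.57·exp(0.008·91+0.085·13.8) = 0.6025
  sum: 1.179 + 0.6025 → r_corr = 1.781 μm/a
  mass loss = 1.781 μm/a × 7.14 g/cm³ = 12.72 g·m⁻²·a⁻¹
copper: f(T) = -0.080·(T−10) [T>10 °C] = -0.3040
  Pd branch = 0.0053·Pd^0.26·e^(0.059·RH+f) = 1.196 μm/a
  Sd branch = 0.01025·Sd^0.27·e^(0.036·RH+0.049·T) = 1.159 μm/a
  sum: 1.196 + 1.159 → r_corr = 2.355 μm/a
  mass loss = 2.355 μm/a × 8.96 g/cm³ = 21.1 g·m⁻²·a⁻¹
Ordering by g·m⁻²·a⁻¹: copper (21.1) > zinc (12.7)

zinc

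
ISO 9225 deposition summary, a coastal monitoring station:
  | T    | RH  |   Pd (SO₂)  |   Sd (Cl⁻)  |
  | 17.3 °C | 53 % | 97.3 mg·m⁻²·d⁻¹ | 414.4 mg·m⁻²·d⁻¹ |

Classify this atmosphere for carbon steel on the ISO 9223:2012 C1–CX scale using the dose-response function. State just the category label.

C5

carbon steel: T>10 °C ⇒ hinge -0.054·(17.3−10) = -0.3942
  Pd branch = 1.77·Pd^0.52·e^(0.02·RH+f) = 37.23 μm/a
  Sd branch = 0.102·Sd^0.62·e^(0.033·RH+0.04·T) = 49.15 μm/a
  sum: 37.23 + 49.15 → r_corr = 86.38 μm/a
ISO 9223 Table 2 (carbon steel): 80 < 86.4 ≤ 200 μm/a ⇒ C5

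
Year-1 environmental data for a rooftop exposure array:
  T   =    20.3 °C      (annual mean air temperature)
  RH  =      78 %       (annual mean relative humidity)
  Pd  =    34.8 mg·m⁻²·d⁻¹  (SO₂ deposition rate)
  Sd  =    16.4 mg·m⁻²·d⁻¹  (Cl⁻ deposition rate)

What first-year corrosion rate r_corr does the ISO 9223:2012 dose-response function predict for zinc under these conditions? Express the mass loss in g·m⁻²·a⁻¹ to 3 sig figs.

r_corr = 14.1 g·m⁻²·a⁻¹

zinc: temperature factor f = -0.071·(10.3) = -0.7313
  Pd branch = 0.0129·Pd^0.44·e^(0.046·RH+f) = 1.07 μm/a
  Cl⁻ term: 0.0175·16.4^0.57·exp(0.008·78+0.085·20.3) = 0.9034
  sum: 1.07 + 0.9034 → r_corr = 1.974 μm/a
Convert to mass loss: 1.974 μm/a × 7.14 g/cm³ = 14.09 g·m⁻²·a⁻¹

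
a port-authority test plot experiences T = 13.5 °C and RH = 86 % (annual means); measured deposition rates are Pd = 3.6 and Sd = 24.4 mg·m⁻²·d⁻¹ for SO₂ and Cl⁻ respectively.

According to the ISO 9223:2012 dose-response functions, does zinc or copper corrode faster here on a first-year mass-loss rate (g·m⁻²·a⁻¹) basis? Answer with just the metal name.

copper

zinc: T>10 °C ⇒ hinge -0.071·(13.5−10) = -0.2485
  SO₂ term: 0.0129·3.6^0.44·exp(0.046·86-0.2485) = 0.9237
  Sd branch = 0.0175·Sd^0.57·e^(0.008·RH+0.085·T) = 0.6776 μm/a
  sum: 0.9237 + 0.6776 → r_corr = 1.601 μm/a
  mass loss = 1.601 μm/a × 7.14 g/cm³ = 11.43 g·m⁻²·a⁻¹
copper: f(T) = -0.080·(T−10) [T>10 °C] = -0.2800
  Pd branch = 0.0053·Pd^0.26·e^(0.059·RH+f) = 0.8931 μm/a
  Cl⁻ term: 0.01025·24.4^0.27·exp(0.036·86+0.049·13.5) = 1.04
  sum: 0.8931 + 1.04 → r_corr = 1.933 μm/a
  mass loss = 1.933 μm/a × 8.96 g/cm³ = 17.32 g·m⁻²·a⁻¹
Ordering by g·m⁻²·a⁻¹: copper (17.3) > zinc (11.4)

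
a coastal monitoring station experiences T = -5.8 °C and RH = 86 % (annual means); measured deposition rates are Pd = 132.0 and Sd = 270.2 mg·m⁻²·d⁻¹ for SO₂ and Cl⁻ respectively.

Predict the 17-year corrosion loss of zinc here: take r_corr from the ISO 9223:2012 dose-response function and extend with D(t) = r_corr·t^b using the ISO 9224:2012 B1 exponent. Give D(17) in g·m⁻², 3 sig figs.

zinc: T≤10 °C ⇒ hinge +0.038·(-5.8−10) = -0.6004
  sulphur-dioxide contribution → 3.169 μm/a
  chloride contribution → 0.5174 μm/a
  ⇒ r_corr(zinc) = 3.687 μm/a
Long-term exponent b (ISO 9224 Table 2, B1) = 0.813
  D(17) = 3.687 × 17^0.813 = 3.687 × 10.01 = 36.9 μm
  Mass loss = 36.9 μm × 7.14 g/cm³ = 263.4 g·m⁻²

D(17) = 263 g·m⁻²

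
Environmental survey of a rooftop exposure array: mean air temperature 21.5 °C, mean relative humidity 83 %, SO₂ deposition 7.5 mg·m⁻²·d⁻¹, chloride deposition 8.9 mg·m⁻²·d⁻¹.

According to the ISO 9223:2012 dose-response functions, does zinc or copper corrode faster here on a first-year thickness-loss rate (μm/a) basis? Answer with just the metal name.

copper

zinc: temperature factor f = -0.071·(11.5) = -0.8165
  SO₂ term: 0.0129·7.5^0.44·exp(0.046·83-0.8165) = 0.6297
  Cl⁻ term: 0.0175·8.9^0.57·exp(0.008·83+0.085·21.5) = 0.7349
  r_corr = 0.6297 + 0.7349 = 1.365 μm/a
copper: T>10 °C ⇒ hinge -0.080·(21.5−10) = -0.9200
  SO₂ term: 0.0053·7.5^0.26·exp(0.059·83-0.9200) = 0.4775
  Sd branch = 0.01025·Sd^0.27·e^(0.036·RH+0.049·T) = 1.053 μm/a
  sum: 0.4775 + 1.053 → r_corr = 1.53 μm/a
Ordering by μm/a: copper (1.53) > zinc (1.36)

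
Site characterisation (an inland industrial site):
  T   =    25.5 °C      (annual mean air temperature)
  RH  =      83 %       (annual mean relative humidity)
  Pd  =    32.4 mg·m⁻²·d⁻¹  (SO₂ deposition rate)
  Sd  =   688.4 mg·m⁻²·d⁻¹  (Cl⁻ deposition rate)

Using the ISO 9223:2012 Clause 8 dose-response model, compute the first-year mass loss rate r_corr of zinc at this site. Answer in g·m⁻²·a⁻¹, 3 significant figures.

r_corr = 94.3 g·m⁻²·a⁻¹

zinc: T>10 °C ⇒ hinge -0.071·(25.5−10) = -1.1005
  Pd branch = 0.0129·Pd^0.44·e^(0.046·RH+f) = 0.9025 μm/a
  Sd branch = 0.0175·Sd^0.57·e^(0.008·RH+0.085·T) = 12.31 μm/a
  sum: 0.9025 + 12.31 → r_corr = 13.21 μm/a
Convert to mass loss: 13.21 μm/a × 7.14 g/cm³ = 94.35 g·m⁻²·a⁻¹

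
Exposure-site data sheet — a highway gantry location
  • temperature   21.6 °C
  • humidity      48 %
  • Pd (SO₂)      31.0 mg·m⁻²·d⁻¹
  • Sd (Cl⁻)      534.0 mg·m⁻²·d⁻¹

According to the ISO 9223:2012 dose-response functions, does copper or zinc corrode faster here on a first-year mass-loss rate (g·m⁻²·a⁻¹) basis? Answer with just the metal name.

copper: T>10 °C ⇒ hinge -0.080·(21.6−10) = -0.9280
  sulphur-dioxide contribution → 0.08688 μm/a
  chloride contribution → 0.9063 μm/a
  ⇒ r_corr(copper) = 0.9932 μm/a
  mass loss = 0.9932 μm/a × 8.96 g/cm³ = 8.899 g·m⁻²·a⁻¹
zinc: f(T) = -0.071·(T−10) [T>10 °C] = -0.8236
  sulphur-dioxide contribution → 0.2334 μm/a
  chloride contribution → 5.779 μm/a
  total first-year rate 6.013 μm/a
  mass loss = 6.013 μm/a × 7.14 g/cm³ = 42.93 g·m⁻²·a⁻¹
Ordering by g·m⁻²·a⁻¹: zinc (42.9) > copper (8.9)

zinc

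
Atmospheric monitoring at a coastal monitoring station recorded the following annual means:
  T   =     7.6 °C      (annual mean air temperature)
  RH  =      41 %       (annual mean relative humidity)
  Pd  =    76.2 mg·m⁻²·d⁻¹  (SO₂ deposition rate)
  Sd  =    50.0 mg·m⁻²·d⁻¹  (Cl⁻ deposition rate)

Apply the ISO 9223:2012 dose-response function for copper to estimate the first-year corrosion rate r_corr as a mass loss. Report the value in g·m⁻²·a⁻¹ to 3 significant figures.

copper: temperature factor f = +0.126·(-2.4) = -0.3024
  SO₂ term: 0.0053·76.2^0.26·exp(0.059·41-0.3024) = 0.1358
  Sd branch = 0.01025·Sd^0.27·e^(0.036·RH+0.049·T) = 0.1872 μm/a
  r_corr = 0.1358 + 0.1872 = 0.3229 μm/a
Convert to mass loss: 0.3229 μm/a × 8.96 g/cm³ = 2.893 g·m⁻²·a⁻¹

r_corr = 2.89 g·m⁻²·a⁻¹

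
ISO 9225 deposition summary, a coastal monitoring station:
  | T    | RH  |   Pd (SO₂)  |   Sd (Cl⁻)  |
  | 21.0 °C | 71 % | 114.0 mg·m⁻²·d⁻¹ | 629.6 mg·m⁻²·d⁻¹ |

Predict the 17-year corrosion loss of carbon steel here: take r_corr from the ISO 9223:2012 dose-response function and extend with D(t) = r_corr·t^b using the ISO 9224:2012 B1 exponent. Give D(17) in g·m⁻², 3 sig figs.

carbon steel: f(T) = -0.054·(T−10) [T>10 °C] = -0.5940
  sulphur-dioxide contribution → 47.46 μm/a
  chloride contribution → 133.8 μm/a
  total first-year rate 181.2 μm/a
Long-term exponent b (ISO 9224 Table 2, B1) = 0.523
  D(17) = 181.2 × 17^0.523 = 181.2 × 4.401 = 797.6 μm
  Mass loss = 797.6 μm × 7.85 g/cm³ = 6261 g·m⁻²

D(17) = 6.26e+03 g·m⁻²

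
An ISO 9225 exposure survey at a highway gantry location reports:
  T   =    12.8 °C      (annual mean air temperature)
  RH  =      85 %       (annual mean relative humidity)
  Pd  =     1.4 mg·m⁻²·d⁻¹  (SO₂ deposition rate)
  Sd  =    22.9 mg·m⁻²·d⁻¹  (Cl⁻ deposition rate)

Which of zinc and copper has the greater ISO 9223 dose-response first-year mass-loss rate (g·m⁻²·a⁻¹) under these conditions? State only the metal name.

copper

zinc: temperature factor f = -0.071·(2.8) = -0.1988
  SO₂ term: 0.0129·1.4^0.44·exp(0.046·85-0.1988) = 0.6118
  Cl⁻ term: 0.0175·22.9^0.57·exp(0.008·85+0.085·12.8) = 0.6109
  sum: 0.6118 + 0.6109 → r_corr = 1.223 μm/a
  mass loss = 1.223 μm/a × 7.14 g/cm³ = 8.73 g·m⁻²·a⁻¹
copper: T>10 °C ⇒ hinge -0.080·(12.8−10) = -0.2240
  SO₂ term: 0.0053·1.4^0.26·exp(0.059·85-0.2240) = 0.6966
  Cl⁻ term: 0.01025·22.9^0.27·exp(0.036·85+0.049·12.8) = 0.9533
  sum: 0.6966 + 0.9533 → r_corr = 1.65 μm/a
  mass loss = 1.65 μm/a × 8.96 g/cm³ = 14.78 g·m⁻²·a⁻¹
Ordering by g·m⁻²·a⁻¹: copper (14.8) > zinc (8.73)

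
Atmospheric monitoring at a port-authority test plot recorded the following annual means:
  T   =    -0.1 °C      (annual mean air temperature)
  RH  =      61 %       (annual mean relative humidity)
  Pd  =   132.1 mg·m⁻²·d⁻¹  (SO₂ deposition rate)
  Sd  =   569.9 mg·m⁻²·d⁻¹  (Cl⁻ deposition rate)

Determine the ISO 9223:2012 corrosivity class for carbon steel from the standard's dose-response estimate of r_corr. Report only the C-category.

C4

carbon steel: f(T) = +0.150·(T−10) [T≤10 °C] = -1.5150
  SO₂ term: 1.77·132.1^0.52·exp(0.02·61-1.5150) = 16.7
  Sd branch = 0.102·Sd^0.62·e^(0.033·RH+0.04·T) = 38.88 μm/a
  r_corr = 16.7 + 38.88 = 55.58 μm/a
Category bounds: 50…80 μm/a bracket r_corr ⇒ C4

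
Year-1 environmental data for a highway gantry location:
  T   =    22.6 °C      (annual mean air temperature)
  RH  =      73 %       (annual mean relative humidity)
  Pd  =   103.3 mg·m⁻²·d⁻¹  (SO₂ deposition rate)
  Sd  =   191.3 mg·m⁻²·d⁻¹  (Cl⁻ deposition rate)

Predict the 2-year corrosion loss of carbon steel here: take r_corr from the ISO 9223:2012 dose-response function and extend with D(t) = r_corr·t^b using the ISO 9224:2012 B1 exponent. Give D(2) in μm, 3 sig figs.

carbon steel: T>10 °C ⇒ hinge -0.054·(22.6−10) = -0.6804
  sulphur-dioxide contribution → 43.04 μm/a
  chloride contribution → 72.79 μm/a
  total first-year rate 115.8 μm/a
ISO 9224: D(t) = r_corr · t^b with b = 0.523 (carbon steel, B1)
  D(2) = 115.8 × 2^0.523 = 115.8 × 1.437 = 166.4 μm

D(2) = 166 μm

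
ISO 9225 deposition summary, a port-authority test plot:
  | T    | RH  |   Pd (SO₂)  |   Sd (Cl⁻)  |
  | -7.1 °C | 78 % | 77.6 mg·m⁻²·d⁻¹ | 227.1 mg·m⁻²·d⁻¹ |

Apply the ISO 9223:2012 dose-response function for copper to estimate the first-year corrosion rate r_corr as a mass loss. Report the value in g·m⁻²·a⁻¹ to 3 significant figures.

r_corr = 6.35 g·m⁻²·a⁻¹

copper: T≤10 °C ⇒ hinge +0.126·(-7.1−10) = -2.1546
  Pd branch = 0.0053·Pd^0.26·e^(0.059·RH+f) = 0.1899 μm/a
  Sd branch = 0.01025·Sd^0.27·e^(0.036·RH+0.049·T) = 0.5192 μm/a
  sum: 0.1899 + 0.5192 → r_corr = 0.7091 μm/a
Convert to mass loss: 0.7091 μm/a × 8.96 g/cm³ = 6.353 g·m⁻²·a⁻¹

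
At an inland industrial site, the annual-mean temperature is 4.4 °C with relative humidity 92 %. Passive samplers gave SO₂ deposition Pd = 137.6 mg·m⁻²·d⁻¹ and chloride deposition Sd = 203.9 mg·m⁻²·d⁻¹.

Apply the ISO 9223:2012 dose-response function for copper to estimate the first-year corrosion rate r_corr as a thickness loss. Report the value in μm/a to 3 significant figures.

copper: T≤10 °C ⇒ hinge +0.126·(4.4−10) = -0.7056
  SO₂ term: 0.0053·137.6^0.26·exp(0.059·92-0.7056) = 2.144
  Cl⁻ term: 0.01025·203.9^0.27·exp(0.036·92+0.049·4.4) = 1.467
  r_corr = 2.144 + 1.467 = 3.611 μm/a

r_corr = 3.61 μm/a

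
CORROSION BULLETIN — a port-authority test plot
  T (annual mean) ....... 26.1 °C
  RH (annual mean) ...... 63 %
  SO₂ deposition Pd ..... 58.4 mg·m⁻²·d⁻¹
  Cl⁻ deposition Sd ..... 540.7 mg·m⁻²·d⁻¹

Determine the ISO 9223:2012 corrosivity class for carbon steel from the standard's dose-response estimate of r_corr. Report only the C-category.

carbon steel: T>10 °C ⇒ hinge -0.054·(26.1−10) = -0.8694
  SO₂ term: 1.77·58.4^0.52·exp(0.02·63-0.8694) = 21.68
  Sd branch = 0.102·Sd^0.62·e^(0.033·RH+0.04·T) = 114.6 μm/a
  sum: 21.68 + 114.6 → r_corr = 136.3 μm/a
136 μm/a falls in (80, 200] for carbon steel → category C5

C5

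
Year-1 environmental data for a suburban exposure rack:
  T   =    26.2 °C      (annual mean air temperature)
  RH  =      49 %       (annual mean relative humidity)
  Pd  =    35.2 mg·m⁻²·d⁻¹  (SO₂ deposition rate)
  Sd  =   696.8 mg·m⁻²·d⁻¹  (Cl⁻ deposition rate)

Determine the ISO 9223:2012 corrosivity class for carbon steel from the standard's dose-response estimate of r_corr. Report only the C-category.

C5

carbon steel: T>10 °C ⇒ hinge -0.054·(26.2−10) = -0.8748
  sulphur-dioxide contribution → 12.53 μm/a
  chloride contribution → 84.86 μm/a
  ⇒ r_corr(carbon steel) = 97.39 μm/a
ISO 9223 Table 2 (carbon steel): 80 < 97.4 ≤ 200 μm/a ⇒ C5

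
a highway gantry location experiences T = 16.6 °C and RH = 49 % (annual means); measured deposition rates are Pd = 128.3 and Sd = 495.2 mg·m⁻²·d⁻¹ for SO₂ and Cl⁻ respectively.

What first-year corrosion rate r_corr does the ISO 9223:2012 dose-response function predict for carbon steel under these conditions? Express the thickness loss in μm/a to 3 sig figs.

carbon steel: f(T) = -0.054·(T−10) [T>10 °C] = -0.3564
  Pd branch = 1.77·Pd^0.52·e^(0.02·RH+f) = 41.22 μm/a
  Cl⁻ term: 0.102·495.2^0.62·exp(0.033·49+0.04·16.6) = 46.77
  sum: 41.22 + 46.77 → r_corr = 87.99 μm/a

r_corr = 88.0 μm/a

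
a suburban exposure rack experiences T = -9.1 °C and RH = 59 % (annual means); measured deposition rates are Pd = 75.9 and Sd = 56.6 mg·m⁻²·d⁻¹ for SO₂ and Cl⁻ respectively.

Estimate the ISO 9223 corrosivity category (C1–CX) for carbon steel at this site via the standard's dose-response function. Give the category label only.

C2

carbon steel: T≤10 °C ⇒ hinge +0.150·(-9.1−10) = -2.8650
  SO₂ term: 1.77·75.9^0.52·exp(0.02·59-2.8650) = 3.118
  Sd branch = 0.102·Sd^0.62·e^(0.033·RH+0.04·T) = 6.065 μm/a
  r_corr = 3.118 + 6.065 = 9.183 μm/a
ISO 9223 Table 2 (carbon steel): 1.3 < 9.18 ≤ 25 μm/a ⇒ C2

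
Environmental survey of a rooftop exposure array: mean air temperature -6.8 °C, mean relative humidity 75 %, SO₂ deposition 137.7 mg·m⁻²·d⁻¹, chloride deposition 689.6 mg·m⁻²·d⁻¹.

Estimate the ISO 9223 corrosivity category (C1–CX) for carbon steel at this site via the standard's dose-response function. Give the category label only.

C4

carbon steel: T≤10 °C ⇒ hinge +0.150·(-6.8−10) = -2.5200
  Pd branch = 1.77·Pd^0.52·e^(0.02·RH+f) = 8.265 μm/a
  Cl⁻ term: 0.102·689.6^0.62·exp(0.033·75+0.04·-6.8) = 53.12
  r_corr = 8.265 + 53.12 = 61.39 μm/a
Category bounds: 50…80 μm/a bracket r_corr ⇒ C4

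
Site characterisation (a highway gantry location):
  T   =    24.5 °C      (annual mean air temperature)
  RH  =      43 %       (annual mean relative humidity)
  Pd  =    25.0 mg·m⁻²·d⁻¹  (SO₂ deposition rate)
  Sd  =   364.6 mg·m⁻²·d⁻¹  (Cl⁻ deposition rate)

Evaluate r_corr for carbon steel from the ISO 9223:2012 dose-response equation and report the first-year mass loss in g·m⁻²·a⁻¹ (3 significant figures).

carbon steel: f(T) = -0.054·(T−10) [T>10 °C] = -0.7830
  SO₂ term: 1.77·25.0^0.52·exp(0.02·43-0.7830) = 10.19
  Cl⁻ term: 0.102·364.6^0.62·exp(0.033·43+0.04·24.5) = 43.53
  r_corr = 10.19 + 43.53 = 53.72 μm/a
Convert to mass loss: 53.72 μm/a × 7.85 g/cm³ = 421.7 g·m⁻²·a⁻¹

r_corr = 422 g·m⁻²·a⁻¹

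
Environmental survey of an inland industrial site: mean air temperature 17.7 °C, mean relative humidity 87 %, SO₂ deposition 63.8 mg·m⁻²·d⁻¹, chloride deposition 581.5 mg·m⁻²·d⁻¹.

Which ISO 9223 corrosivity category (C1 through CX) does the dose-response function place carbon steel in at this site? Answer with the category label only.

CX

carbon steel: temperature factor f = -0.054·(7.7) = -0.4158
  SO₂ term: 1.77·63.8^0.52·exp(0.02·87-0.4158) = 57.75
  Cl⁻ term: 0.102·581.5^0.62·exp(0.033·87+0.04·17.7) = 189.2
  r_corr = 57.75 + 189.2 = 247 μm/a
ISO 9223 Table 2 (carbon steel): 200 < 247 ≤ 700 μm/a ⇒ CX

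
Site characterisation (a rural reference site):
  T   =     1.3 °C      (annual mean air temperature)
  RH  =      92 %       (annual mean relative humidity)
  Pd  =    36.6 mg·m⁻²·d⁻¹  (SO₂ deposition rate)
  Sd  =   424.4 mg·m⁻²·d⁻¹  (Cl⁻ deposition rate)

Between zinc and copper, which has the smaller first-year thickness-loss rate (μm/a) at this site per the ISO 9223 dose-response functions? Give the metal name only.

copper

zinc: temperature factor f = +0.038·(-8.7) = -0.3306
  sulphur-dioxide contribution → 3.111 μm/a
  chloride contribution → 1.284 μm/a
  ⇒ r_corr(zinc) = 4.395 μm/a
copper: T≤10 °C ⇒ hinge +0.126·(1.3−10) = -1.0962
  sulphur-dioxide contribution → 1.028 μm/a
  chloride contribution → 1.536 μm/a
  total first-year rate 2.564 μm/a
Ordering by μm/a: zinc (4.39) > copper (2.56)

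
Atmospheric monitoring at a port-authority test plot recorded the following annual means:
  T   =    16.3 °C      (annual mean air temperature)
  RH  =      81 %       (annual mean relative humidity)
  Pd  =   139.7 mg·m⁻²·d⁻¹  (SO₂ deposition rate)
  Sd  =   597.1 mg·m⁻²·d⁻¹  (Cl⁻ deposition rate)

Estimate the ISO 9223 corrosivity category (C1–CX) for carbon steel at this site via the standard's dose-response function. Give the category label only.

CX

carbon steel: f(T) = -0.054·(T−10) [T>10 °C] = -0.3402
  Pd branch = 1.77·Pd^0.52·e^(0.02·RH+f) = 83.04 μm/a
  Cl⁻ term: 0.102·597.1^0.62·exp(0.033·81+0.04·16.3) = 149.2
  sum: 83.04 + 149.2 → r_corr = 232.2 μm/a
232 μm/a falls in (200, 700] for carbon steel → category CX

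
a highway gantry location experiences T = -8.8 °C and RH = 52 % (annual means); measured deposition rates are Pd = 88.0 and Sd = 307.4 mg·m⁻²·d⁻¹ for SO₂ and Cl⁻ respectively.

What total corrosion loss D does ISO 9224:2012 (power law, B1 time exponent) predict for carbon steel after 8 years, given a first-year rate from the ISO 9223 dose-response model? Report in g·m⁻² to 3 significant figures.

D(8) = 395 g·m⁻²

carbon steel: f(T) = +0.150·(T−10) [T≤10 °C] = -2.8200
  SO₂ term: 1.77·88.0^0.52·exp(0.02·52-2.8200) = 3.062
  Cl⁻ term: 0.102·307.4^0.62·exp(0.033·52+0.04·-8.8) = 13.91
  r_corr = 3.062 + 13.91 = 16.97 μm/a
ISO 9224: D(t) = r_corr · t^b with b = 0.523 (carbon steel, B1)
  D(8) = 16.97 × 8^0.523 = 16.97 × 2.967 = 50.36 μm
  Mass loss = 50.36 μm × 7.85 g/cm³ = 395.3 g·m⁻²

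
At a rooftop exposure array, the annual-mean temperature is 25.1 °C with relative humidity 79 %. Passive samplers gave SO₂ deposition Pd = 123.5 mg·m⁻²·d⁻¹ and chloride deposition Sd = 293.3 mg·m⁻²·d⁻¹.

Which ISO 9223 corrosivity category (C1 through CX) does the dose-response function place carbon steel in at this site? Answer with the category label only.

carbon steel: temperature factor f = -0.054·(15.1) = -0.8154
  SO₂ term: 1.77·123.5^0.52·exp(0.02·79-0.8154) = 46.53
  Cl⁻ term: 0.102·293.3^0.62·exp(0.033·79+0.04·25.1) = 127.8
  sum: 46.53 + 127.8 → r_corr = 174.3 μm/a
Category bounds: 80…200 μm/a bracket r_corr ⇒ C5

C5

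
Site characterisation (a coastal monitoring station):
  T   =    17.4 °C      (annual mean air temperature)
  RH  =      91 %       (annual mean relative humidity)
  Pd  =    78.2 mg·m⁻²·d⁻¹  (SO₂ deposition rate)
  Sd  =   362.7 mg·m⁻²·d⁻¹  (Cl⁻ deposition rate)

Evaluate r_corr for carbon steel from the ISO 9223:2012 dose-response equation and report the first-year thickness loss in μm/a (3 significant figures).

carbon steel: T>10 °C ⇒ hinge -0.054·(17.4−10) = -0.3996
  SO₂ term: 1.77·78.2^0.52·exp(0.02·91-0.3996) = 70.68
  Cl⁻ term: 0.102·362.7^0.62·exp(0.033·91+0.04·17.4) = 159.2
  sum: 70.68 + 159.2 → r_corr = 229.9 μm/a

r_corr = 230 μm/a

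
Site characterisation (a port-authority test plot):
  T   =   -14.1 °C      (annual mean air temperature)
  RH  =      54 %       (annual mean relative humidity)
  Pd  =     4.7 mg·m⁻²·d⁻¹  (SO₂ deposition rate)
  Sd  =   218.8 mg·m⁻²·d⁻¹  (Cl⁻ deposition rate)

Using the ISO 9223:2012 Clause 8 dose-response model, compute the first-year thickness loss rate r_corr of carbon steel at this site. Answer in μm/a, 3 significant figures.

r_corr = 10.1 μm/a

carbon steel: f(T) = +0.150·(T−10) [T≤10 °C] = -3.6150
  sulphur-dioxide contribution → 0.3137 μm/a
  chloride contribution → 9.736 μm/a
  ⇒ r_corr(carbon steel) = 10.05 μm/a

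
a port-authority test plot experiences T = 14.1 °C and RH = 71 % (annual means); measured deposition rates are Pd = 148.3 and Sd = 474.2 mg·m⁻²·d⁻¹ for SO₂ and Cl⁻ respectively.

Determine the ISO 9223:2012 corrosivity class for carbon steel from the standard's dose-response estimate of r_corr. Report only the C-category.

carbon steel: temperature factor f = -0.054·(4.1) = -0.2214
  Pd branch = 1.77·Pd^0.52·e^(0.02·RH+f) = 78.98 μm/a
  Sd branch = 0.102·Sd^0.62·e^(0.033·RH+0.04·T) = 85.15 μm/a
  sum: 78.98 + 85.15 → r_corr = 164.1 μm/a
Category bounds: 80…200 μm/a bracket r_corr ⇒ C5

C5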